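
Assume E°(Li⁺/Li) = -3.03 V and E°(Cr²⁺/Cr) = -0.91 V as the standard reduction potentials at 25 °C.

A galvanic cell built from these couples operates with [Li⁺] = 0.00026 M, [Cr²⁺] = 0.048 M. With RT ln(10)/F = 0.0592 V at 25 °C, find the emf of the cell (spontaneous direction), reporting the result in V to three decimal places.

+2.293 V

Cr²⁺/Cr is the cathode (higher E°), Li⁺/Li the anode: E°cell = -0.91 − (-3.03) = +2.12 V, n = 2.
Overall: Cr²⁺(aq) + 2 Li(s) → Cr(s) + 2 Li⁺(aq)
Q = [Li⁺]^2 / ([Cr²⁺]); log Q = -5.851.
E = E° − (0.0592/n) log Q = +2.12 − (0.0592/2)(-5.851) = +2.293 V.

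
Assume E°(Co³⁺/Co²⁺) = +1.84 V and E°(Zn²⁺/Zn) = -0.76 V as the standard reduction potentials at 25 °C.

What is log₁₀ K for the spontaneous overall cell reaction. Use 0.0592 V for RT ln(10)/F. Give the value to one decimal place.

87.8

Cathode: Co³⁺/Co²⁺; anode: Zn²⁺/Zn. E°cell = +2.60 V, n = 2.
log K = nE°cell / 0.0592 = (2)(+2.60) / 0.0592 = 87.8.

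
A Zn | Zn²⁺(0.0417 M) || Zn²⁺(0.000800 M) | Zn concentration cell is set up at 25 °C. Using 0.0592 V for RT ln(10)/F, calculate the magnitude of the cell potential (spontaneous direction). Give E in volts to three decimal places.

For a concentration cell E°cell = 0. The 0.0417 M side is the cathode (reduction is favoured where [Zn²⁺] is higher).
With n = 2, E = −(0.0592/2) log([Zn²⁺]ₐₙ/[Zn²⁺]꜀ₐₜ) = −(0.0592/2) log(0.0008/0.0417) = −(0.0592/2)(-1.717) = +0.051 V.

+0.051 V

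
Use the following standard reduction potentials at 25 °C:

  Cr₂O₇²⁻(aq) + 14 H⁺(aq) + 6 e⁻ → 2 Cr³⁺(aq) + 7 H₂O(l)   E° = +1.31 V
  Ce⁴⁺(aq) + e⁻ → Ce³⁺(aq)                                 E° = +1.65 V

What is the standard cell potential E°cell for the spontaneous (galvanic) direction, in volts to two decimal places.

The Ce⁴⁺/Ce³⁺ couple has the higher reduction potential, so it is the cathode; Cr₂O₇²⁻/Cr³⁺ is oxidised at the anode.
E°cell = E°(cathode) − E°(anode) = (+1.65) − (+1.31) = +0.34 V.
Since E°cell > 0, the reaction is spontaneous under standard conditions.

+0.34 V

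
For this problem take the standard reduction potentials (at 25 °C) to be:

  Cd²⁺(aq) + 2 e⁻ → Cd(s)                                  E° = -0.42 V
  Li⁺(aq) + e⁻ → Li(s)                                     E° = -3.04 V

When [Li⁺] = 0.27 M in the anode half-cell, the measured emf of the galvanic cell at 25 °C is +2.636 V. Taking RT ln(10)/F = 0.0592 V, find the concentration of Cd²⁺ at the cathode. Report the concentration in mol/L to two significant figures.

0.25 M

Cd²⁺/Cd is the cathode, Li⁺/Li the anode: E°cell = +2.62 V, n = 2.
Overall reaction: Cd²⁺(aq) + 2 Li(s) → Cd(s) + 2 Li⁺(aq); Q = [Li⁺]^2/[Cd²⁺]^1.
From E = E° − (0.0592/n) log Q: log Q = (E° − E)·n/0.0592 = (+2.62 − (+2.636))·2/0.0592 = -0.5405.
So 1·log[Cd²⁺] = 2·log(0.27) − log Q = -1.1373 − (-0.5405) = -0.5968; [Cd²⁺] = 10^(-0.5968) ≈ 0.25 M.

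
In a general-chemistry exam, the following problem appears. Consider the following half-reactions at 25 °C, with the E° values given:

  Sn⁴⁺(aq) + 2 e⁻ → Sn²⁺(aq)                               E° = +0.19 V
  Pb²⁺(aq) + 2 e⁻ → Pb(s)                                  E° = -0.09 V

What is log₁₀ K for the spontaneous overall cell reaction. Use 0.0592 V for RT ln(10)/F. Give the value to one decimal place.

Cathode: Sn⁴⁺/Sn²⁺; anode: Pb²⁺/Pb. E°cell = +0.28 V, n = 2.
log K = nE°cell / 0.0592 = (2)(+0.28) / 0.0592 = 9.5.

9.5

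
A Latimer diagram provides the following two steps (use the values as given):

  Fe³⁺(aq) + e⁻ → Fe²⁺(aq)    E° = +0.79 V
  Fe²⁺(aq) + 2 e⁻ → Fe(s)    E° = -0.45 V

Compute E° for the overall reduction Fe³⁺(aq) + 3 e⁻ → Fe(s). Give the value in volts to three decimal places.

-0.037 V

Standard free energies of sequential steps add: ΔG°₃ = ΔG°₁ + ΔG°₂, so n₃E°₃ = n₁E°₁ + n₂E°₂.
E°₃ = (1×+0.79 + 2×-0.45) / 3 = (-0.110) / 3 = -0.037 V.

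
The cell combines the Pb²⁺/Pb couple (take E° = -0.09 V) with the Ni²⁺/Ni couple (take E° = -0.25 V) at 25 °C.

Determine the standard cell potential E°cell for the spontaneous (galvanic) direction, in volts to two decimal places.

The Pb²⁺/Pb couple has the higher reduction potential, so it is the cathode; Ni²⁺/Ni is oxidised at the anode.
E°cell = E°(cathode) − E°(anode) = (-0.09) − (-0.25) = +0.16 V.
Since E°cell > 0, the reaction is spontaneous under standard conditions.

+0.16 V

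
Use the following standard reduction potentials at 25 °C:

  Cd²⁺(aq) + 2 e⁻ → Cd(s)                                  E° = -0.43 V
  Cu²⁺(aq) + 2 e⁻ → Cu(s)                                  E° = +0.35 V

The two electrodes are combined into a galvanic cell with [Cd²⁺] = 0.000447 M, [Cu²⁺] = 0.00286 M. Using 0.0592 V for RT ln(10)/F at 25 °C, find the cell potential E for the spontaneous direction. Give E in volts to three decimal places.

+0.804 V

Cu²⁺/Cu is the cathode (higher E°), Cd²⁺/Cd the anode: E°cell = +0.35 − (-0.43) = +0.78 V, n = 2.
Overall: Cu²⁺(aq) + Cd(s) → Cu(s) + Cd²⁺(aq)
Q = [Cd²⁺] / ([Cu²⁺]); log Q = -0.806.
E = E° − (0.0592/n) log Q = +0.78 − (0.0592/2)(-0.806) = +0.804 V.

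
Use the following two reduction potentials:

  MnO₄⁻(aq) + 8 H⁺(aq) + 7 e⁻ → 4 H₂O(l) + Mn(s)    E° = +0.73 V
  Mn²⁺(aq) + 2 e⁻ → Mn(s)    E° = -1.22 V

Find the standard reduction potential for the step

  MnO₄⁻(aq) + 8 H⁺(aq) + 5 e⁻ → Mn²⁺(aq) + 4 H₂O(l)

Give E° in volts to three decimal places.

Sequential free energies add, so n₃E°₃ = n₁E°₁ + n₂E°₂.
With n₃ = 7, and the known step contributing 2×(-1.22) V, the unknown satisfies 5·E° = 7×(+0.73) − 2×(-1.22) = +7.550.
E° = +7.550 / 5 = +1.510 V.

+1.510 V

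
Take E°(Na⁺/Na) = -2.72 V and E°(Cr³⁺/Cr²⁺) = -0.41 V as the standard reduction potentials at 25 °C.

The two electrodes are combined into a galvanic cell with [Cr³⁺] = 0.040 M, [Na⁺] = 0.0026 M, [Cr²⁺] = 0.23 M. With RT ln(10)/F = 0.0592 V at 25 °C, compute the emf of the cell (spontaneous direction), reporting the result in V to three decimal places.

+2.418 V

Cr³⁺/Cr²⁺ is the cathode (higher E°), Na⁺/Na the anode: E°cell = -0.41 − (-2.72) = +2.31 V, n = 1.
Overall: Cr³⁺(aq) + Na(s) → Cr²⁺(aq) + Na⁺(aq)
Q = [Cr²⁺]·[Na⁺] / ([Cr³⁺]); log Q = -1.825.
E = E° − (0.0592/n) log Q = +2.31 − (0.0592/1)(-1.825) = +2.418 V.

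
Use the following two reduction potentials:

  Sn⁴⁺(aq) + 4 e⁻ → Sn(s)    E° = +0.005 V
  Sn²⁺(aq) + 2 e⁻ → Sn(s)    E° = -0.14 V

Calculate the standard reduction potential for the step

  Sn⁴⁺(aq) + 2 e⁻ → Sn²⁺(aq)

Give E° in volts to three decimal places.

Sequential free energies add, so n₃E°₃ = n₁E°₁ + n₂E°₂.
With n₃ = 4, and the known step contributing 2×(-0.14) V, the unknown satisfies 2·E° = 4×(+0.005) − 2×(-0.14) = +0.300.
E° = +0.300 / 2 = +0.150 V.

+0.150 V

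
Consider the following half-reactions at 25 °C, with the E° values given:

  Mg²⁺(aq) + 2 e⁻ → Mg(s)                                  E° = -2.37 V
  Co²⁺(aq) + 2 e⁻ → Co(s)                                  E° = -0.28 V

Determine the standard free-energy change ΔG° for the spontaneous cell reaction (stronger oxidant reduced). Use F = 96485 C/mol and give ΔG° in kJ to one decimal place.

Co²⁺/Co (E° = -0.28 V) is the cathode; Mg²⁺/Mg (E° = -2.37 V) is the anode, so E°cell = +2.09 V.
Balancing electrons gives n = 2 (lcm of 2 and 2).
ΔG° = −nFE° = −(2)(96485)(+2.09) = -403,307 J = -403.3 kJ.

-403.3 kJ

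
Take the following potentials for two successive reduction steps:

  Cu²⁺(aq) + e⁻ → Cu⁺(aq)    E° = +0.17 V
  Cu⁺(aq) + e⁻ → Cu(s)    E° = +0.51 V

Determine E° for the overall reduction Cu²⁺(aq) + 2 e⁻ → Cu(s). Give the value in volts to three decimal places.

Since ΔG° = −nFE° is additive over sequential reductions, n₃E°₃ = n₁E°₁ + n₂E°₂.
E°₃ = (1×+0.17 + 1×+0.51) / 2 = (+0.680) / 2 = +0.340 V.

+0.340 V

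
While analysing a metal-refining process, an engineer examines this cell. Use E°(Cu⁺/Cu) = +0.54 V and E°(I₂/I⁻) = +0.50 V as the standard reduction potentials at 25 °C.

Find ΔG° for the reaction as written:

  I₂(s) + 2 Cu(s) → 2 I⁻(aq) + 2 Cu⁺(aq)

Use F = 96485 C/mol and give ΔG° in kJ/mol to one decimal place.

+7.7 kJ/mol

As written, I₂/I⁻ is reduced (cathode) and Cu⁺/Cu is oxidised (anode), so E°cell = (+0.50) − (+0.54) = -0.04 V.
Balancing electrons gives n = 2.
ΔG° = −nFE° = −(2)(96485)(-0.04) = 7,719 J = +7.7 kJ/mol.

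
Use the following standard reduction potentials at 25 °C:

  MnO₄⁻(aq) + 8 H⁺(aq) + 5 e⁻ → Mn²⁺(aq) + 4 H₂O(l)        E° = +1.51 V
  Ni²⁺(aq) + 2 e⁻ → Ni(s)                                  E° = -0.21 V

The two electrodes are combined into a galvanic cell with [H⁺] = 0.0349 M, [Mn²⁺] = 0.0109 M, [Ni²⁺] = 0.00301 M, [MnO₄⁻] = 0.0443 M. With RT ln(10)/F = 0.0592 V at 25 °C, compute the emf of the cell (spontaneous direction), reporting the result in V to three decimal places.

MnO₄⁻/Mn²⁺ is the cathode (higher E°), Ni²⁺/Ni the anode: E°cell = +1.51 − (-0.21) = +1.72 V, n = 10.
Overall: 2 MnO₄⁻(aq) + 16 H⁺(aq) + 5 Ni(s) → 2 Mn²⁺(aq) + 8 H₂O(l) + 5 Ni²⁺(aq)
Q = [Mn²⁺]^2·[Ni²⁺]^5 / ([MnO₄⁻]^2·[H⁺]^16); log Q = 9.490.
E = E° − (0.0592/n) log Q = +1.72 − (0.0592/10)(9.490) = +1.664 V.

+1.664 V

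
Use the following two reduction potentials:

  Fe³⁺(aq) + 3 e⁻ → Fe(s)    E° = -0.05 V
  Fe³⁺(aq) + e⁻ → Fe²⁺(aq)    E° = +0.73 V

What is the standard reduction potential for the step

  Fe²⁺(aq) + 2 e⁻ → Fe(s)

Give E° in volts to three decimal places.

Sequential free energies add, so n₃E°₃ = n₁E°₁ + n₂E°₂.
With n₃ = 3, and the known step contributing 1×(+0.73) V, the unknown satisfies 2·E° = 3×(-0.05) − 1×(+0.73) = -0.880.
E° = -0.880 / 2 = -0.440 V.

-0.440 V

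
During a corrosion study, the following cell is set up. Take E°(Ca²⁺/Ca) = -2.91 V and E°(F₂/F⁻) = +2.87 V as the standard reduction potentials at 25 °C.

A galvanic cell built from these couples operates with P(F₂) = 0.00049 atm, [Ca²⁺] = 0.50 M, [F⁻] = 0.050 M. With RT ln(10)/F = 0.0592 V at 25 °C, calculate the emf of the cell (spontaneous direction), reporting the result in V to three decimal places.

+5.768 V

F₂/F⁻ is the cathode (higher E°), Ca²⁺/Ca the anode: E°cell = +2.87 − (-2.91) = +5.78 V, n = 2.
Overall: F₂(g) + Ca(s) → 2 F⁻(aq) + Ca²⁺(aq)
Q = [F⁻]^2·[Ca²⁺] / (P(F₂)); log Q = 0.407.
E = E° − (0.0592/n) log Q = +5.78 − (0.0592/2)(0.407) = +5.768 V.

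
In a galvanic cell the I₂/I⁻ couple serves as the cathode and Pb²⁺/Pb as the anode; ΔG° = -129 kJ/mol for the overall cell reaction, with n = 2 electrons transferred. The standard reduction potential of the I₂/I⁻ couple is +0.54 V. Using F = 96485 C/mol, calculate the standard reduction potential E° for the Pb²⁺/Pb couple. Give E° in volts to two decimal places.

E°cell = −ΔG°/(nF) = −(-129×10³)/((2)(96485)) = +0.668 V.
Since I₂/I⁻ is the cathode and Pb²⁺/Pb the anode, E°cell = E°(I₂/I⁻) − E°(Pb²⁺/Pb).
So E°(Pb²⁺/Pb) = E°(I₂/I⁻) − E°cell = (+0.54) − (+0.668) = -0.13 V.

-0.13 V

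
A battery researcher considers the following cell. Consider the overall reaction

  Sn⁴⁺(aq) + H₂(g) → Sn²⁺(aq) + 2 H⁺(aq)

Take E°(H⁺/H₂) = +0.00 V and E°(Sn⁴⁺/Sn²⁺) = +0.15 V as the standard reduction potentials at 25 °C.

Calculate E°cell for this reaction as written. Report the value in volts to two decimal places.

+0.15 V

The Sn⁴⁺/Sn²⁺ couple has the higher reduction potential, so it is the cathode; H⁺/H₂ is oxidised at the anode.
E°cell = E°(cathode) − E°(anode) = (+0.15) − (+0.00) = +0.15 V.
Since E°cell > 0, the reaction is spontaneous under standard conditions.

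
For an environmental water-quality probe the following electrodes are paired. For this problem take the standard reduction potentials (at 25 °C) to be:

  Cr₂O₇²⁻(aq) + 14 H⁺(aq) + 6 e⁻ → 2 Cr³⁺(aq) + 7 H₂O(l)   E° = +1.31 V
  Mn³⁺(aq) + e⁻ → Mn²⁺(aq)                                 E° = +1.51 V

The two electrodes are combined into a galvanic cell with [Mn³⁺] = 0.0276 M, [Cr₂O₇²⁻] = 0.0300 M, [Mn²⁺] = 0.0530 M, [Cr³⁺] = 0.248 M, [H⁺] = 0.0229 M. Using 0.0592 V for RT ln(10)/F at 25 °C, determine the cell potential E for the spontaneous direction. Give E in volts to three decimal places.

+0.413 V

Mn³⁺/Mn²⁺ is the cathode (higher E°), Cr₂O₇²⁻/Cr³⁺ the anode: E°cell = +1.51 − (+1.31) = +0.20 V, n = 6.
Overall: 6 Mn³⁺(aq) + 2 Cr³⁺(aq) + 7 H₂O(l) → 6 Mn²⁺(aq) + Cr₂O₇²⁻(aq) + 14 H⁺(aq)
Q = [Mn²⁺]^6·[Cr₂O₇²⁻]·[H⁺]^14 / ([Mn³⁺]^6·[Cr³⁺]^2); log Q = -21.574.
E = E° − (0.0592/n) log Q = +0.20 − (0.0592/6)(-21.574) = +0.413 V.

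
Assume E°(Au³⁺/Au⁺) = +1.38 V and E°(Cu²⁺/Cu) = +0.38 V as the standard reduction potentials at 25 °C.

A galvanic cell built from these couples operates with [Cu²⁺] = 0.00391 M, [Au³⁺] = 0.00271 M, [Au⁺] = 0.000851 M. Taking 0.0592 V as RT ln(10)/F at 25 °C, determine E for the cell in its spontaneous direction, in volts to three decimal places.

+1.086 V

Au³⁺/Au⁺ is the cathode (higher E°), Cu²⁺/Cu the anode: E°cell = +1.38 − (+0.38) = +1.00 V, n = 2.
Overall: Au³⁺(aq) + Cu(s) → Au⁺(aq) + Cu²⁺(aq)
Q = [Au⁺]·[Cu²⁺] / ([Au³⁺]); log Q = -2.911.
E = E° − (0.0592/n) log Q = +1.00 − (0.0592/2)(-2.911) = +1.086 V.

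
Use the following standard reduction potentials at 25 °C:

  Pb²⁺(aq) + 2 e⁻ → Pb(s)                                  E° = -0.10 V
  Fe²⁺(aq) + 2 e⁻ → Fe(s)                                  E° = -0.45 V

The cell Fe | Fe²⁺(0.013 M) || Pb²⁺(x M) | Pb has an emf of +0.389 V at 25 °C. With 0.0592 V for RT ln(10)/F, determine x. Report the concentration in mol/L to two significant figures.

Pb²⁺/Pb is the cathode, Fe²⁺/Fe the anode: E°cell = +0.35 V, n = 2.
Overall reaction: Pb²⁺(aq) + Fe(s) → Pb(s) + Fe²⁺(aq); Q = [Fe²⁺]^1/[Pb²⁺]^1.
From E = E° − (0.0592/n) log Q: log Q = (E° − E)·n/0.0592 = (+0.35 − (+0.389))·2/0.0592 = -1.3176.
So 1·log[Pb²⁺] = 1·log(0.013) − log Q = -1.8861 − (-1.3176) = -0.5685; [Pb²⁺] = 10^(-0.5685) ≈ 0.27 M.

0.27 M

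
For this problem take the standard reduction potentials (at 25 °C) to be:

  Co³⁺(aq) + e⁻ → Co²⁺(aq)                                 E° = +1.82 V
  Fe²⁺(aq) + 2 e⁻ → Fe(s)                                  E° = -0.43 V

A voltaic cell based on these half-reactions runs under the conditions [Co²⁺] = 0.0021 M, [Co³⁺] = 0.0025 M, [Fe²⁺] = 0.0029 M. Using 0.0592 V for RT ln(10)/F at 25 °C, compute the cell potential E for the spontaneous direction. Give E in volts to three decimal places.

+2.330 V

Co³⁺/Co²⁺ is the cathode (higher E°), Fe²⁺/Fe the anode: E°cell = +1.82 − (-0.43) = +2.25 V, n = 2.
Overall: 2 Co³⁺(aq) + Fe(s) → 2 Co²⁺(aq) + Fe²⁺(aq)
Q = [Co²⁺]^2·[Fe²⁺] / ([Co³⁺]^2); log Q = -2.689.
E = E° − (0.0592/n) log Q = +2.25 − (0.0592/2)(-2.689) = +2.330 V.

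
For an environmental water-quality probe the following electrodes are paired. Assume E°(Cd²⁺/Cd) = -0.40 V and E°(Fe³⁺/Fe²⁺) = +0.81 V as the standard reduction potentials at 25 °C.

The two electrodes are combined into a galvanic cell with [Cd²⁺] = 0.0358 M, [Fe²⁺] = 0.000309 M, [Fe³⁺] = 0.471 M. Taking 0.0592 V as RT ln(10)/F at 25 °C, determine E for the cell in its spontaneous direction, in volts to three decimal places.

+1.441 V

Fe³⁺/Fe²⁺ is the cathode (higher E°), Cd²⁺/Cd the anode: E°cell = +0.81 − (-0.40) = +1.21 V, n = 2.
Overall: 2 Fe³⁺(aq) + Cd(s) → 2 Fe²⁺(aq) + Cd²⁺(aq)
Q = [Fe²⁺]^2·[Cd²⁺] / ([Fe³⁺]^2); log Q = -7.812.
E = E° − (0.0592/n) log Q = +1.21 − (0.0592/2)(-7.812) = +1.441 V.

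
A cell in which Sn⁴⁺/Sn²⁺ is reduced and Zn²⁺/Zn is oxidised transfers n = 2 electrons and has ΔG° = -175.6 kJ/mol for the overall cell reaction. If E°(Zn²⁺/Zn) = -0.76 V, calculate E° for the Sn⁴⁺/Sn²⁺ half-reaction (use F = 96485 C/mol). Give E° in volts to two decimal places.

E°cell = −ΔG°/(nF) = −(-175.6×10³)/((2)(96485)) = +0.910 V.
Since Sn⁴⁺/Sn²⁺ is the cathode and Zn²⁺/Zn the anode, E°cell = E°(Sn⁴⁺/Sn²⁺) − E°(Zn²⁺/Zn).
So E°(Sn⁴⁺/Sn²⁺) = E°cell + E°(Zn²⁺/Zn) = +0.910 + (-0.76) = +0.15 V.

+0.15 V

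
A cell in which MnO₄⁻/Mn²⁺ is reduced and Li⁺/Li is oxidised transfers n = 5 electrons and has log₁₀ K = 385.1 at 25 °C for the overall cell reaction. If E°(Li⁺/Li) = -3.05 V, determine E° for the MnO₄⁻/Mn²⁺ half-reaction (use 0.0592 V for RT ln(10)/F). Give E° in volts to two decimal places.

E°cell = (0.0592/n)·log K = (0.0592/5)(385.1) = +4.560 V.
Since MnO₄⁻/Mn²⁺ is the cathode and Li⁺/Li the anode, E°cell = E°(MnO₄⁻/Mn²⁺) − E°(Li⁺/Li).
So E°(MnO₄⁻/Mn²⁺) = E°cell + E°(Li⁺/Li) = +4.560 + (-3.05) = +1.51 V.

+1.51 V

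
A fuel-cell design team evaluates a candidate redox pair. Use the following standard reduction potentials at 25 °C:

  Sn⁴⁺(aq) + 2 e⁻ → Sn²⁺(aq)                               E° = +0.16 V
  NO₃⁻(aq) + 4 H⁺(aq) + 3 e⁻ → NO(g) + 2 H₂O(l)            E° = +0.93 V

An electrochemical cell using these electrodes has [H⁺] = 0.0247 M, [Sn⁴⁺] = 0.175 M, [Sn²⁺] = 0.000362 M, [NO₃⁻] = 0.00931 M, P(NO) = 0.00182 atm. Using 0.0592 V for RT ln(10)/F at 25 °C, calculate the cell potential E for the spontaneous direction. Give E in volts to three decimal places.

+0.578 V

NO₃⁻/NO is the cathode (higher E°), Sn⁴⁺/Sn²⁺ the anode: E°cell = +0.93 − (+0.16) = +0.77 V, n = 6.
Overall: 2 NO₃⁻(aq) + 8 H⁺(aq) + 3 Sn²⁺(aq) → 2 NO(g) + 4 H₂O(l) + 3 Sn⁴⁺(aq)
Q = P(NO)^2·[Sn⁴⁺]^3 / ([NO₃⁻]^2·[H⁺]^8·[Sn²⁺]^3); log Q = 19.494.
E = E° − (0.0592/n) log Q = +0.77 − (0.0592/6)(19.494) = +0.578 V.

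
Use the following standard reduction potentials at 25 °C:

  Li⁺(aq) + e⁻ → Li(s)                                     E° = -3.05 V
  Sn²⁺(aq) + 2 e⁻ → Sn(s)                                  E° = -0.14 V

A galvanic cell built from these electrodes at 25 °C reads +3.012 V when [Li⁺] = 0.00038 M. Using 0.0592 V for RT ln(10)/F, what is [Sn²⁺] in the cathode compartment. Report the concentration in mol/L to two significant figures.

Sn²⁺/Sn is the cathode, Li⁺/Li the anode: E°cell = +2.91 V, n = 2.
Overall reaction: Sn²⁺(aq) + 2 Li(s) → Sn(s) + 2 Li⁺(aq); Q = [Li⁺]^2/[Sn²⁺]^1.
From E = E° − (0.0592/n) log Q: log Q = (E° − E)·n/0.0592 = (+2.91 − (+3.012))·2/0.0592 = -3.4459.
So 1·log[Sn²⁺] = 2·log(0.00038) − log Q = -6.8404 − (-3.4459) = -3.3945; [Sn²⁺] = 10^(-3.3945) ≈ 0.00040 M.

0.00040 M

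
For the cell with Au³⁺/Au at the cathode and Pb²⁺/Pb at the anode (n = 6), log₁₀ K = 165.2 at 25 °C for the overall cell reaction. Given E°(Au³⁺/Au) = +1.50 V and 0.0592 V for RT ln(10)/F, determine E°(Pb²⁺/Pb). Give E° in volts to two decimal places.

-0.13 V

E°cell = (0.0592/n)·log K = (0.0592/6)(165.2) = +1.630 V.
Since Au³⁺/Au is the cathode and Pb²⁺/Pb the anode, E°cell = E°(Au³⁺/Au) − E°(Pb²⁺/Pb).
So E°(Pb²⁺/Pb) = E°(Au³⁺/Au) − E°cell = (+1.50) − (+1.630) = -0.13 V.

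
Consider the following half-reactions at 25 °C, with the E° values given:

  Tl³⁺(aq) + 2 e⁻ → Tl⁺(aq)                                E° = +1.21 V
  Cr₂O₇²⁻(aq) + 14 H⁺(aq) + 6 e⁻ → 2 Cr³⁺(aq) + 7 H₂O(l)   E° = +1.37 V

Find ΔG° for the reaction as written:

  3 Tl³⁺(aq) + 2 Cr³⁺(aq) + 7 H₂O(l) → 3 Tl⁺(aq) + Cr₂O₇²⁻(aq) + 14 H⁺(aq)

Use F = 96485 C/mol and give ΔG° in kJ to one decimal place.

+92.6 kJ

As written, Tl³⁺/Tl⁺ is reduced (cathode) and Cr₂O₇²⁻/Cr³⁺ is oxidised (anode), so E°cell = (+1.21) − (+1.37) = -0.16 V.
Balancing electrons gives n = 6.
ΔG° = −nFE° = −(6)(96485)(-0.16) = 92,626 J = +92.6 kJ.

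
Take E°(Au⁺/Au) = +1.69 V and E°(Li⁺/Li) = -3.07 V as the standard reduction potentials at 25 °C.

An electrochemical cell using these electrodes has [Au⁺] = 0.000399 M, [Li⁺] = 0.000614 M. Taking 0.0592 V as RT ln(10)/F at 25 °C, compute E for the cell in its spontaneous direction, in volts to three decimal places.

+4.749 V

Au⁺/Au is the cathode (higher E°), Li⁺/Li the anode: E°cell = +1.69 − (-3.07) = +4.76 V, n = 1.
Overall: Au⁺(aq) + Li(s) → Au(s) + Li⁺(aq)
Q = [Li⁺] / ([Au⁺]); log Q = 0.187.
E = E° − (0.0592/n) log Q = +4.76 − (0.0592/1)(0.187) = +4.749 V.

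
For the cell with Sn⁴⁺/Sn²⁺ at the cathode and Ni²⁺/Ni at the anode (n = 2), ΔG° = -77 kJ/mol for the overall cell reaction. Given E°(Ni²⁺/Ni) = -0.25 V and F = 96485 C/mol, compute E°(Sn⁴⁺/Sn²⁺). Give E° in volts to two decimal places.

E°cell = −ΔG°/(nF) = −(-77×10³)/((2)(96485)) = +0.399 V.
Since Sn⁴⁺/Sn²⁺ is the cathode and Ni²⁺/Ni the anode, E°cell = E°(Sn⁴⁺/Sn²⁺) − E°(Ni²⁺/Ni).
So E°(Sn⁴⁺/Sn²⁺) = E°cell + E°(Ni²⁺/Ni) = +0.399 + (-0.25) = +0.15 V.

+0.15 V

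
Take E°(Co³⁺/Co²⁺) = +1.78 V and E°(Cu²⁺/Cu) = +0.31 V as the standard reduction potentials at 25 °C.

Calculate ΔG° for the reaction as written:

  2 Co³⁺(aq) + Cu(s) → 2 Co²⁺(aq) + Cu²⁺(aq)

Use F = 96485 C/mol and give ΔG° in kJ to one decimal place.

As written, Co³⁺/Co²⁺ is reduced (cathode) and Cu²⁺/Cu is oxidised (anode), so E°cell = (+1.78) − (+0.31) = +1.47 V.
Balancing electrons gives n = 2.
ΔG° = −nFE° = −(2)(96485)(+1.47) = -283,666 J = -283.7 kJ.

-283.7 kJ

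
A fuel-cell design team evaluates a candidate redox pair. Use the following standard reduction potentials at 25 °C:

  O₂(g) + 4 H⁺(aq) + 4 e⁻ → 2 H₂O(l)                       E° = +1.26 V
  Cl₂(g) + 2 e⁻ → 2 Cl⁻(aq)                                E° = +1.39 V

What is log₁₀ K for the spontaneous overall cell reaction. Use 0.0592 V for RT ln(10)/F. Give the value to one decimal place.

Cathode: Cl₂/Cl⁻; anode: O₂/H₂O. E°cell = +0.13 V, n = 4.
log K = nE°cell / 0.0592 = (4)(+0.13) / 0.0592 = 8.8.

8.8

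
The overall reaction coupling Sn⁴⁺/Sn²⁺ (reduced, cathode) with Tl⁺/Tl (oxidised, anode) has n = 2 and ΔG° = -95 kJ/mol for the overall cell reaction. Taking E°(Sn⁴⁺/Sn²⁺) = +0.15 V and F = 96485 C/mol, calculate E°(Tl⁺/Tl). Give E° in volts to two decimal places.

-0.34 V

E°cell = −ΔG°/(nF) = −(-95×10³)/((2)(96485)) = +0.492 V.
Since Sn⁴⁺/Sn²⁺ is the cathode and Tl⁺/Tl the anode, E°cell = E°(Sn⁴⁺/Sn²⁺) − E°(Tl⁺/Tl).
So E°(Tl⁺/Tl) = E°(Sn⁴⁺/Sn²⁺) − E°cell = (+0.15) − (+0.492) = -0.34 V.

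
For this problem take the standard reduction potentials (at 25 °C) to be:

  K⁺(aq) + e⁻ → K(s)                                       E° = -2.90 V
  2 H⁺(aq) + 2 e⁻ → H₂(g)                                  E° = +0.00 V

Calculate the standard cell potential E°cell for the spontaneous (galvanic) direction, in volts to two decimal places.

The H⁺/H₂ couple has the higher reduction potential, so it is the cathode; K⁺/K is oxidised at the anode.
E°cell = E°(cathode) − E°(anode) = (+0.00) − (-2.90) = +2.90 V.
Since E°cell > 0, the reaction is spontaneous under standard conditions.

+2.90 V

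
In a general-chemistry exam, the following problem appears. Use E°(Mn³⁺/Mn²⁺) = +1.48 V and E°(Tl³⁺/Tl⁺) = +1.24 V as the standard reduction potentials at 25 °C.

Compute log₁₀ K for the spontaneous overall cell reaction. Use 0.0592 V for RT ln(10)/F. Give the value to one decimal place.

8.1

Cathode: Mn³⁺/Mn²⁺; anode: Tl³⁺/Tl⁺. E°cell = +0.24 V, n = 2.
log K = nE°cell / 0.0592 = (2)(+0.24) / 0.0592 = 8.1.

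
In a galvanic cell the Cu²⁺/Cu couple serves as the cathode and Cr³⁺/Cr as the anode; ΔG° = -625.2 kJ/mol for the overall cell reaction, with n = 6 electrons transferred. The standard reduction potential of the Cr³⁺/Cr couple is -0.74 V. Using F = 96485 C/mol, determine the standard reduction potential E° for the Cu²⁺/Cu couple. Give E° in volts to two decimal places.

+0.34 V

E°cell = −ΔG°/(nF) = −(-625.2×10³)/((6)(96485)) = +1.080 V.
Since Cu²⁺/Cu is the cathode and Cr³⁺/Cr the anode, E°cell = E°(Cu²⁺/Cu) − E°(Cr³⁺/Cr).
So E°(Cu²⁺/Cu) = E°cell + E°(Cr³⁺/Cr) = +1.080 + (-0.74) = +0.34 V.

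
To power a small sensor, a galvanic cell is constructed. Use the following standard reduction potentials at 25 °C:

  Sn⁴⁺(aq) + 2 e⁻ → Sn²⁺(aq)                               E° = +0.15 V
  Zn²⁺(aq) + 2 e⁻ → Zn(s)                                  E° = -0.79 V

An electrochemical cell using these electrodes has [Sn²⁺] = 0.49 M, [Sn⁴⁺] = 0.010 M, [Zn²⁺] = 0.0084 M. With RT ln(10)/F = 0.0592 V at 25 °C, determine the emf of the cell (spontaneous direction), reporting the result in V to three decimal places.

Sn⁴⁺/Sn²⁺ is the cathode (higher E°), Zn²⁺/Zn the anode: E°cell = +0.15 − (-0.79) = +0.94 V, n = 2.
Overall: Sn⁴⁺(aq) + Zn(s) → Sn²⁺(aq) + Zn²⁺(aq)
Q = [Sn²⁺]·[Zn²⁺] / ([Sn⁴⁺]); log Q = -0.386.
E = E° − (0.0592/n) log Q = +0.94 − (0.0592/2)(-0.386) = +0.951 V.

+0.951 V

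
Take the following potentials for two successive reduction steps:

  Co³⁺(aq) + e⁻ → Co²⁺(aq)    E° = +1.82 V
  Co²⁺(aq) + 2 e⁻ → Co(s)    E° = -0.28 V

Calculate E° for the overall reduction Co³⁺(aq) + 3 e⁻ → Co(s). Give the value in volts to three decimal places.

+0.420 V

Adding the free-energy changes (−nFE°) of the two steps gives −n₃FE°₃ = −n₁FE°₁ − n₂FE°₂.
E°₃ = (1×+1.82 + 2×-0.28) / 3 = (+1.260) / 3 = +0.420 V.
E° values themselves are not directly additive — weighting by electron count is essential.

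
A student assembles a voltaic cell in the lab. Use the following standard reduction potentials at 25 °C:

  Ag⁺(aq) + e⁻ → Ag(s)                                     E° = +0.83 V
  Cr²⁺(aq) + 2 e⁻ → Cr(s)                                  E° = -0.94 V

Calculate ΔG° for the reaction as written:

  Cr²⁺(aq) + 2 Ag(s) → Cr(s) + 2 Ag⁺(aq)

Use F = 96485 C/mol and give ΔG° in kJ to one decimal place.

+341.6 kJ

As written, Cr²⁺/Cr is reduced (cathode) and Ag⁺/Ag is oxidised (anode), so E°cell = (-0.94) − (+0.83) = -1.77 V.
Balancing electrons gives n = 2.
ΔG° = −nFE° = −(2)(96485)(-1.77) = 341,557 J = +341.6 kJ.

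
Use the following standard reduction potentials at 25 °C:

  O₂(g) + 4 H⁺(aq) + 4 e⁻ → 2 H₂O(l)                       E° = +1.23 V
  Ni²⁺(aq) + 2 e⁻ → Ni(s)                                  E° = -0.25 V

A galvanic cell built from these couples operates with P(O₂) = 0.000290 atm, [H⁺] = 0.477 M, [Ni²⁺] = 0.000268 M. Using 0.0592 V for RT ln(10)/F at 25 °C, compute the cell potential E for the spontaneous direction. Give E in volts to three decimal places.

+1.514 V

O₂/H₂O is the cathode (higher E°), Ni²⁺/Ni the anode: E°cell = +1.23 − (-0.25) = +1.48 V, n = 4.
Overall: O₂(g) + 4 H⁺(aq) + 2 Ni(s) → 2 H₂O(l) + 2 Ni²⁺(aq)
Q = [Ni²⁺]^2 / (P(O₂)·[H⁺]^4); log Q = -2.320.
E = E° − (0.0592/n) log Q = +1.48 − (0.0592/4)(-2.320) = +1.514 V.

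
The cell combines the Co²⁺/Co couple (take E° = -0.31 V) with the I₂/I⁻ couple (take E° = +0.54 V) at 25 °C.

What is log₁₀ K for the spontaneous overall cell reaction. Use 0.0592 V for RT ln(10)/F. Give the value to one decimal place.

28.7

Cathode: I₂/I⁻; anode: Co²⁺/Co. E°cell = +0.85 V, n = 2.
log K = nE°cell / 0.0592 = (2)(+0.85) / 0.0592 = 28.7.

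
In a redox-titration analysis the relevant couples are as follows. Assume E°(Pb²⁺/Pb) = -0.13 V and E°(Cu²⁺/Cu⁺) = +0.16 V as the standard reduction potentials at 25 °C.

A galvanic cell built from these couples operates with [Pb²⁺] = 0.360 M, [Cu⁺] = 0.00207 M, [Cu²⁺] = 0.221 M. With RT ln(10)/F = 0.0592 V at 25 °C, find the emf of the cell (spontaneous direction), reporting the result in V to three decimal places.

+0.423 V

Cu²⁺/Cu⁺ is the cathode (higher E°), Pb²⁺/Pb the anode: E°cell = +0.16 − (-0.13) = +0.29 V, n = 2.
Overall: 2 Cu²⁺(aq) + Pb(s) → 2 Cu⁺(aq) + Pb²⁺(aq)
Q = [Cu⁺]^2·[Pb²⁺] / ([Cu²⁺]^2); log Q = -4.501.
E = E° − (0.0592/n) log Q = +0.29 − (0.0592/2)(-4.501) = +0.423 V.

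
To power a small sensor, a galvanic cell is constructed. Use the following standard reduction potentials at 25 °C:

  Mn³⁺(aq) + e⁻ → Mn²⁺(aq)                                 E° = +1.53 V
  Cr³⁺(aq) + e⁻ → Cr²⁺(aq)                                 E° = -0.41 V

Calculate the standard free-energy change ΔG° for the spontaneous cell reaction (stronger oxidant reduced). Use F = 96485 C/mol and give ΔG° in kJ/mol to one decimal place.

Mn³⁺/Mn²⁺ (E° = +1.53 V) is the cathode; Cr³⁺/Cr²⁺ (E° = -0.41 V) is the anode, so E°cell = +1.94 V.
Balancing electrons gives n = 1 (lcm of 1 and 1).
ΔG° = −nFE° = −(1)(96485)(+1.94) = -187,181 J = -187.2 kJ/mol.

-187.2 kJ/mol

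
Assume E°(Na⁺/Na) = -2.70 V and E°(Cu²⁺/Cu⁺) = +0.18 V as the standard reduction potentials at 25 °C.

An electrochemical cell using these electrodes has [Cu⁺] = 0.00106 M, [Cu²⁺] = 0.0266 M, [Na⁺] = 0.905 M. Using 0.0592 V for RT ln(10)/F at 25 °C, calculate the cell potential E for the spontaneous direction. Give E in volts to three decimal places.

Cu²⁺/Cu⁺ is the cathode (higher E°), Na⁺/Na the anode: E°cell = +0.18 − (-2.70) = +2.88 V, n = 1.
Overall: Cu²⁺(aq) + Na(s) → Cu⁺(aq) + Na⁺(aq)
Q = [Cu⁺]·[Na⁺] / ([Cu²⁺]); log Q = -1.443.
E = E° − (0.0592/n) log Q = +2.88 − (0.0592/1)(-1.443) = +2.965 V.

+2.965 V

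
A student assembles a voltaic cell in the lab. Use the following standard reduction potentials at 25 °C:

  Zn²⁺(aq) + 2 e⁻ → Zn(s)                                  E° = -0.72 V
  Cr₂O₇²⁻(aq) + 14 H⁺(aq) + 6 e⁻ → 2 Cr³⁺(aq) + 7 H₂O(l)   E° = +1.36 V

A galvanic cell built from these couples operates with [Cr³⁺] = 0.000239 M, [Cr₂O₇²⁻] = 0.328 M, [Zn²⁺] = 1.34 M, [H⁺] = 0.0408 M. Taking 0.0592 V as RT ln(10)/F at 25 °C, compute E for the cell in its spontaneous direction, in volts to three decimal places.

Cr₂O₇²⁻/Cr³⁺ is the cathode (higher E°), Zn²⁺/Zn the anode: E°cell = +1.36 − (-0.72) = +2.08 V, n = 6.
Overall: Cr₂O₇²⁻(aq) + 14 H⁺(aq) + 3 Zn(s) → 2 Cr³⁺(aq) + 7 H₂O(l) + 3 Zn²⁺(aq)
Q = [Cr³⁺]^2·[Zn²⁺]^3 / ([Cr₂O₇²⁻]·[H⁺]^14); log Q = 13.073.
E = E° − (0.0592/n) log Q = +2.08 − (0.0592/6)(13.073) = +1.951 V.

+1.951 V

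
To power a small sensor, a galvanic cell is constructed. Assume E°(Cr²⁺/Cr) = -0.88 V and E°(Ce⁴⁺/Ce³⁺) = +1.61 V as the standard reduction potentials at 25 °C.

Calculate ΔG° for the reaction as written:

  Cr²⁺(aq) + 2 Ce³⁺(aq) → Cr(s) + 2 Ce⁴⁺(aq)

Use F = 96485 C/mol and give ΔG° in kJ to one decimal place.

As written, Cr²⁺/Cr is reduced (cathode) and Ce⁴⁺/Ce³⁺ is oxidised (anode), so E°cell = (-0.88) − (+1.61) = -2.49 V.
Balancing electrons gives n = 2.
ΔG° = −nFE° = −(2)(96485)(-2.49) = 480,495 J = +480.5 kJ.

+480.5 kJ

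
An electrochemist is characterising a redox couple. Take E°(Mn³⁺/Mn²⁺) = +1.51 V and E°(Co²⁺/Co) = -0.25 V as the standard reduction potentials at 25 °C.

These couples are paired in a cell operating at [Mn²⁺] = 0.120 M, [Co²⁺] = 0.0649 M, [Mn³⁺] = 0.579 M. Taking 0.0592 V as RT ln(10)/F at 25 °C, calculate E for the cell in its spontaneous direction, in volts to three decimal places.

+1.836 V

Mn³⁺/Mn²⁺ is the cathode (higher E°), Co²⁺/Co the anode: E°cell = +1.51 − (-0.25) = +1.76 V, n = 2.
Overall: 2 Mn³⁺(aq) + Co(s) → 2 Mn²⁺(aq) + Co²⁺(aq)
Q = [Mn²⁺]^2·[Co²⁺] / ([Mn³⁺]^2); log Q = -2.555.
E = E° − (0.0592/n) log Q = +1.76 − (0.0592/2)(-2.555) = +1.836 V.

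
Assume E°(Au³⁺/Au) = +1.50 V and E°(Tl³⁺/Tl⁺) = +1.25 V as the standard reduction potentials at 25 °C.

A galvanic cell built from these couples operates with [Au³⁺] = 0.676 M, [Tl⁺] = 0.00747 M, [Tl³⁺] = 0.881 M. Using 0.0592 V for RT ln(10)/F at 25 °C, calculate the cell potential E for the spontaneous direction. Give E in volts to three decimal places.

Au³⁺/Au is the cathode (higher E°), Tl³⁺/Tl⁺ the anode: E°cell = +1.50 − (+1.25) = +0.25 V, n = 6.
Overall: 2 Au³⁺(aq) + 3 Tl⁺(aq) → 2 Au(s) + 3 Tl³⁺(aq)
Q = [Tl³⁺]^3 / ([Au³⁺]^2·[Tl⁺]^3); log Q = 6.555.
E = E° − (0.0592/n) log Q = +0.25 − (0.0592/6)(6.555) = +0.185 V.

+0.185 V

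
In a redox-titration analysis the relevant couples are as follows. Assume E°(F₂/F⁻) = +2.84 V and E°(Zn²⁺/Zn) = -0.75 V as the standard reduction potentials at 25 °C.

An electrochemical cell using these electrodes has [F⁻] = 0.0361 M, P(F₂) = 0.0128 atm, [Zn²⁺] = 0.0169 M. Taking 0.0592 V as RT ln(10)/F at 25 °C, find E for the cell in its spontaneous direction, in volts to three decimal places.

+3.672 V

F₂/F⁻ is the cathode (higher E°), Zn²⁺/Zn the anode: E°cell = +2.84 − (-0.75) = +3.59 V, n = 2.
Overall: F₂(g) + Zn(s) → 2 F⁻(aq) + Zn²⁺(aq)
Q = [F⁻]^2·[Zn²⁺] / (P(F₂)); log Q = -2.764.
E = E° − (0.0592/n) log Q = +3.59 − (0.0592/2)(-2.764) = +3.672 V.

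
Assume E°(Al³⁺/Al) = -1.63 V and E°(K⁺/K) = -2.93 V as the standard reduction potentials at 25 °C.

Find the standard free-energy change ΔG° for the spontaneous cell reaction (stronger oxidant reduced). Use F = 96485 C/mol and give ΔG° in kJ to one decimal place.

-376.3 kJ

Al³⁺/Al (E° = -1.63 V) is the cathode; K⁺/K (E° = -2.93 V) is the anode, so E°cell = +1.30 V.
Balancing electrons gives n = 3 (lcm of 3 and 1).
ΔG° = −nFE° = −(3)(96485)(+1.30) = -376,292 J = -376.3 kJ.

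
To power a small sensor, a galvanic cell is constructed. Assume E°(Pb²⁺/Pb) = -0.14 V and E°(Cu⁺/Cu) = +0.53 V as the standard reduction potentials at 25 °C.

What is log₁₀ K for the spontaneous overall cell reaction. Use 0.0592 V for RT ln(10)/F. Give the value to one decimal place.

22.6

Cathode: Cu⁺/Cu; anode: Pb²⁺/Pb. E°cell = +0.67 V, n = 2.
log K = nE°cell / 0.0592 = (2)(+0.67) / 0.0592 = 22.6.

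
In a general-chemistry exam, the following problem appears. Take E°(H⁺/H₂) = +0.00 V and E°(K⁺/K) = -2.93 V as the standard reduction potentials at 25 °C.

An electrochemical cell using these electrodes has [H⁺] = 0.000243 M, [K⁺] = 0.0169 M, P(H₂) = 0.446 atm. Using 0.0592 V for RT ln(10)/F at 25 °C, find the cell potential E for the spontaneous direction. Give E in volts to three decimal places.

H⁺/H₂ is the cathode (higher E°), K⁺/K the anode: E°cell = +0.00 − (-2.93) = +2.93 V, n = 2.
Overall: 2 H⁺(aq) + 2 K(s) → H₂(g) + 2 K⁺(aq)
Q = P(H₂)·[K⁺]^2 / ([H⁺]^2); log Q = 3.334.
E = E° − (0.0592/n) log Q = +2.93 − (0.0592/2)(3.334) = +2.831 V.

+2.831 V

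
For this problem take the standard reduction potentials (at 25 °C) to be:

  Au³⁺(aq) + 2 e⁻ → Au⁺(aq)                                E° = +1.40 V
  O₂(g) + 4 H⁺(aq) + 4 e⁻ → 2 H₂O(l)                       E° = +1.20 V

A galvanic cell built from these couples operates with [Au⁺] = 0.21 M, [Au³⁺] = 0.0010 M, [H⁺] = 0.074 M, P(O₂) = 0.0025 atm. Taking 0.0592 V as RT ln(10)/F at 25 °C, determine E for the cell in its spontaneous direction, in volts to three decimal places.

+0.237 V

Au³⁺/Au⁺ is the cathode (higher E°), O₂/H₂O the anode: E°cell = +1.40 − (+1.20) = +0.20 V, n = 4.
Overall: 2 Au³⁺(aq) + 2 H₂O(l) → 2 Au⁺(aq) + O₂(g) + 4 H⁺(aq)
Q = [Au⁺]^2·P(O₂)·[H⁺]^4 / ([Au³⁺]^2); log Q = -2.481.
E = E° − (0.0592/n) log Q = +0.20 − (0.0592/4)(-2.481) = +0.237 V.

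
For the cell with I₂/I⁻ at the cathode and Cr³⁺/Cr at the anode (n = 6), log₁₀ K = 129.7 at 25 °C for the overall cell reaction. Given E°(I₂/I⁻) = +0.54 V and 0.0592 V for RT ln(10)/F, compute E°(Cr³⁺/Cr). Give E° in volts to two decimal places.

-0.74 V

E°cell = (0.0592/n)·log K = (0.0592/6)(129.7) = +1.280 V.
Since I₂/I⁻ is the cathode and Cr³⁺/Cr the anode, E°cell = E°(I₂/I⁻) − E°(Cr³⁺/Cr).
So E°(Cr³⁺/Cr) = E°(I₂/I⁻) − E°cell = (+0.54) − (+1.280) = -0.74 V.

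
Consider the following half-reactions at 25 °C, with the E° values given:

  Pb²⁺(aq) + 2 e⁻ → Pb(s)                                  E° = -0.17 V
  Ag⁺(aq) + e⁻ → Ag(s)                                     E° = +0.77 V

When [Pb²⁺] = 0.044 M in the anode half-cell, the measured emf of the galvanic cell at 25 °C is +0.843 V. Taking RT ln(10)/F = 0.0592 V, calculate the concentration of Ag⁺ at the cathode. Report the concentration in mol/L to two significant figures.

Ag⁺/Ag is the cathode, Pb²⁺/Pb the anode: E°cell = +0.94 V, n = 2.
Overall reaction: 2 Ag⁺(aq) + Pb(s) → 2 Ag(s) + Pb²⁺(aq); Q = [Pb²⁺]^1/[Ag⁺]^2.
From E = E° − (0.0592/n) log Q: log Q = (E° − E)·n/0.0592 = (+0.94 − (+0.843))·2/0.0592 = 3.2770.
So 2·log[Ag⁺] = 1·log(0.044) − log Q = -1.3565 − (3.2770) = -4.6335; log[Ag⁺] = -4.6335 / 2 = -2.3167; [Ag⁺] = 10^(-2.3167) ≈ 0.0048 M.

0.0048 M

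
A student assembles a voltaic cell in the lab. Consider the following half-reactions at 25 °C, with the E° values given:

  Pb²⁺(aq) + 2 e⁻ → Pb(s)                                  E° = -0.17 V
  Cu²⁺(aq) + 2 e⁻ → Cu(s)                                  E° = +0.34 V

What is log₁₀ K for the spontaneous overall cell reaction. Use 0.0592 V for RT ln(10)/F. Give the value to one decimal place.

17.2

Cathode: Cu²⁺/Cu; anode: Pb²⁺/Pb. E°cell = +0.51 V, n = 2.
log K = nE°cell / 0.0592 = (2)(+0.51) / 0.0592 = 17.2.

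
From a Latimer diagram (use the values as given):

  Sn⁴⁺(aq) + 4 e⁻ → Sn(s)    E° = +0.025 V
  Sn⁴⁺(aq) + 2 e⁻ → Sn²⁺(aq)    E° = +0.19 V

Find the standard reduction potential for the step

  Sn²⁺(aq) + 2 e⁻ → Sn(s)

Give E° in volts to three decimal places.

Sequential free energies add, so n₃E°₃ = n₁E°₁ + n₂E°₂.
With n₃ = 4, and the known step contributing 2×(+0.19) V, the unknown satisfies 2·E° = 4×(+0.025) − 2×(+0.19) = -0.280.
E° = -0.280 / 2 = -0.140 V.

-0.140 V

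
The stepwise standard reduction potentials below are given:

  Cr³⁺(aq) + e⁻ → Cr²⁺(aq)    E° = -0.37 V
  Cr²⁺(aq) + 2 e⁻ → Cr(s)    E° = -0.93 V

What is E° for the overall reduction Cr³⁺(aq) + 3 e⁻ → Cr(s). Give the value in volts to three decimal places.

-0.743 V

Adding the free-energy changes (−nFE°) of the two steps gives −n₃FE°₃ = −n₁FE°₁ − n₂FE°₂.
E°₃ = (1×-0.37 + 2×-0.93) / 3 = (-2.230) / 3 = -0.743 V.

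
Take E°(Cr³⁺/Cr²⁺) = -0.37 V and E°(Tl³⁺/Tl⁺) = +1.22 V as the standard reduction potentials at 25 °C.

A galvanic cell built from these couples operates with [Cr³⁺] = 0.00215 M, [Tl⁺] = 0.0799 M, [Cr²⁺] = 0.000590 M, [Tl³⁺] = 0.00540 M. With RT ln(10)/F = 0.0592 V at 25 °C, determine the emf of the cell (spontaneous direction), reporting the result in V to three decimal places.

+1.522 V

Tl³⁺/Tl⁺ is the cathode (higher E°), Cr³⁺/Cr²⁺ the anode: E°cell = +1.22 − (-0.37) = +1.59 V, n = 2.
Overall: Tl³⁺(aq) + 2 Cr²⁺(aq) → Tl⁺(aq) + 2 Cr³⁺(aq)
Q = [Tl⁺]·[Cr³⁺]^2 / ([Tl³⁺]·[Cr²⁺]^2); log Q = 2.293.
E = E° − (0.0592/n) log Q = +1.59 − (0.0592/2)(2.293) = +1.522 V.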